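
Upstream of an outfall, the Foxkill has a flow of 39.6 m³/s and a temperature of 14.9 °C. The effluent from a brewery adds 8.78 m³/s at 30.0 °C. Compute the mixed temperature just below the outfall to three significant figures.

Flow-weighted mixing: C = (Q_r C_r + Q_w C_w)/(Q_r + Q_w)
= (39.6×14.9 + 8.78×30.0)/(39.6 + 8.78) = 853.4/48.38 = 17.64 °C.

17.6 °C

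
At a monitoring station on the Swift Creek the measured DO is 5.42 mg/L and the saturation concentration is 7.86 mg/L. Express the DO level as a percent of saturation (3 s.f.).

% saturation = C/C_s × 100 = 5.42/7.86 × 100 = 69.0 %.

69.0 % saturation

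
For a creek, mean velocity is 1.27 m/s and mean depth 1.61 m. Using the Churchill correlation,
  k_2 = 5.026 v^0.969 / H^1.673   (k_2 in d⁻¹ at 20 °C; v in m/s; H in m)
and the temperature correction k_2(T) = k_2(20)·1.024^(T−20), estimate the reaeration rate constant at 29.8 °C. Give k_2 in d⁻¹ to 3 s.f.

k_2(20) = 5.026 × 1.27^0.969 / 1.61^1.673 = 5.026 × 1.261 / 2.218 = 2.856 d⁻¹.
k_2(29.8) = 2.856 × 1.024^(29.8−20) = 2.856 × 1.262 = 3.604 d⁻¹.

k_2 ≈ 3.60 d⁻¹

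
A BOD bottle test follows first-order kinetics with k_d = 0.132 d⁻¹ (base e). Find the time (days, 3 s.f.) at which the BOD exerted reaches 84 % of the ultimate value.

y/L₀ = 1 − e^(−k_d t) = 0.84 ⇒ e^(−k_d t) = 0.160
t = −ln(0.160) / 0.132 = 1.833 / 0.132 = 13.88 d.

t ≈ 13.9 d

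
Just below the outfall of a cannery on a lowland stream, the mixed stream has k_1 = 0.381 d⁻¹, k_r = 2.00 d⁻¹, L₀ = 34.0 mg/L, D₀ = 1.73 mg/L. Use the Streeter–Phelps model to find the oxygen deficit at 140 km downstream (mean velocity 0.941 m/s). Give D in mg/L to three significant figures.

D ≈ 3.95 mg/L

Travel time t = x/v = 140 km / (0.941 m/s) = 140000 m / 0.941 m/s = 148800 s = 1.722 d.
k_1 L₀/(k_r−k_1) = 0.381×34.0/(2.00−0.381) = 12.95/1.619 = 8.001 mg/L.
e^(−k_1 t) = e^(−0.381×1.722) = 0.5189; e^(−k_r t) = e^(−2.00×1.722) = 0.03194.
D = 8.001 × (0.5189 − 0.03194) + 1.73 × 0.03194 = 3.896 + 0.05525 = 3.951 mg/L.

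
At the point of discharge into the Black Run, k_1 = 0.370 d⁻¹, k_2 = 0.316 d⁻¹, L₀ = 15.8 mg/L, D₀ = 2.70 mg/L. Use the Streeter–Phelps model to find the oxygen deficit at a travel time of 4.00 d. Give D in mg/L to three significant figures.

D ≈ 6.70 mg/L

k_1 L₀/(k_2−k_1) = 0.370×15.8/(0.316−0.370) = 5.846/-0.05400 = -108.3 mg/L.
e^(−k_1 t) = e^(−0.370×4.000) = 0.2276; e^(−k_2 t) = e^(−0.316×4.000) = 0.2825.
D = -108.3 × (0.2276 − 0.2825) + 2.70 × 0.2825 = 5.942 + 0.7628 = 6.705 mg/L.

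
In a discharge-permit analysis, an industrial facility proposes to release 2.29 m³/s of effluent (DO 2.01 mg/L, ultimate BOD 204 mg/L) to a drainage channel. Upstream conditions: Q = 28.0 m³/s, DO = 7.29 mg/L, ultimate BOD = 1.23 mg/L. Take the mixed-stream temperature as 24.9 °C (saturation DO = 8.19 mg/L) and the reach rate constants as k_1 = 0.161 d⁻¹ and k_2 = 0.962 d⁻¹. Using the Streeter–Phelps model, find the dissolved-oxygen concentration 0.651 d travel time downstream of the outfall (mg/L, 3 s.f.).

DO ≈ 6.28 mg/L

Mixed DO = (28.0×7.29 + 2.29×2.01)/(28.0+2.29) = 208.7/30.29 = 6.891 mg/L.
Mixed L₀ = (28.0×1.23 + 2.29×204)/(30.29) = 501.6/30.29 = 16.56 mg/L.
Initial deficit D₀ = C_s − DO₀ = 8.19 − 6.891 = 1.299 mg/L.
D(0.651) = [0.161×16.56/(0.962−0.161)](e^(−0.161×0.651) − e^(−0.962×0.651)) + 1.299 e^(−0.962×0.651)
= 3.329 × (0.9005 − 0.5346) + 1.299 × 0.5346 = 1.912 mg/L.
DO = 8.19 − 1.912 = 6.278 mg/L.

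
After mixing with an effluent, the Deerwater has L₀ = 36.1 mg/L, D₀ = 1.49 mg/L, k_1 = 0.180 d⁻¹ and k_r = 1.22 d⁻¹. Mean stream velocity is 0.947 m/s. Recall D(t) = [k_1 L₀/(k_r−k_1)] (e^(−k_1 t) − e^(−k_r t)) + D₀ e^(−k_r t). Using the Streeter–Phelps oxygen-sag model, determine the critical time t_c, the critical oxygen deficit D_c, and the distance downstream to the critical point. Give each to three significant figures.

At the critical point dD/dt = 0, so k_1 L₀ e^(−k_1 t) = k_r D. Substituting D(t) from the Streeter–Phelps equation and solving for t gives
t_c = ln[(k_r/k_1)(1 − D₀(k_r−k_1)/(k_1 L₀))] / (k_r−k_1).
Here k_r−k_1 = 1.040 d⁻¹ and 1 − D₀(k_r−k_1)/(k_1 L₀) = 1 − 1.49×1.040/(0.180×36.1) = 0.7615, so
t_c = ln(6.778 × 0.7615) / 1.040 = 1.641 / 1.040 = 1.578 d.
L(t_c) = L₀ e^(−k_1 t_c) = 36.1 × 0.7527 = 27.17 mg/L, and at the critical point k_r D_c = k_1 L, so D_c = (0.180/1.22) × 27.17 = 4.009 mg/L.
x_c = v t_c = 0.947 m/s × 1.578 d × 86400 s/d = 129100 m ≈ 129 km.

t_c ≈ 1.58 d; D_c ≈ 4.01 mg/L; x_c ≈ 129 km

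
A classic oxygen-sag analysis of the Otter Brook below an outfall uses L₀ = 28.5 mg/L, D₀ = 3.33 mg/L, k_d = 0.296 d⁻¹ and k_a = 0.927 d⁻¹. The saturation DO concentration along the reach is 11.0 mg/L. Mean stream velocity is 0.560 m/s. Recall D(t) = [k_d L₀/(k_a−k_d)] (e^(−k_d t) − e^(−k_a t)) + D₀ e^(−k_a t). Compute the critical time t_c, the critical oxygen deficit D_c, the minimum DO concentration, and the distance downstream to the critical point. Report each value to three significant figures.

t_c = [1/(k_a−k_d)] ln[(k_a/k_d)(1 − D₀(k_a−k_d)/(k_d L₀))]
= [1/(0.927−0.296)] ln[(0.927/0.296)(1 − 3.33×0.6310/(0.296×28.5))]
= (1/0.6310) ln[3.132 × 0.7509] = 1.585 × ln(2.352) = 1.585 × 0.8551 = 1.355 d.
L(t_c) = L₀ e^(−k_d t_c) = 28.5 × 0.6696 = 19.08 mg/L, and at the critical point k_a D_c = k_d L, so D_c = (0.296/0.927) × 19.08 = 6.093 mg/L.
Minimum DO = C_s − D_c = 11.0 − 6.093 = 4.907 mg/L.
x_c = v t_c = 0.560 m/s × 1.355 d × 86400 s/d = 65570 m ≈ 65.6 km.

t_c ≈ 1.36 d; D_c ≈ 6.09 mg/L; min DO ≈ 4.91 mg/L; x_c ≈ 65.6 km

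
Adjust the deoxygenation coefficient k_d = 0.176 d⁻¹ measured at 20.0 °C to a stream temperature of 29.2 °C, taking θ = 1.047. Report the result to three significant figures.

k_d(T₂) = k_d(T₁) · θ^(T₂−T₁) = 0.176 × 1.047^(29.2−20.0)
= 0.176 × 1.047^9.20 = 0.176 × 1.526 = 0.2685 d⁻¹.

k_d ≈ 0.269 d⁻¹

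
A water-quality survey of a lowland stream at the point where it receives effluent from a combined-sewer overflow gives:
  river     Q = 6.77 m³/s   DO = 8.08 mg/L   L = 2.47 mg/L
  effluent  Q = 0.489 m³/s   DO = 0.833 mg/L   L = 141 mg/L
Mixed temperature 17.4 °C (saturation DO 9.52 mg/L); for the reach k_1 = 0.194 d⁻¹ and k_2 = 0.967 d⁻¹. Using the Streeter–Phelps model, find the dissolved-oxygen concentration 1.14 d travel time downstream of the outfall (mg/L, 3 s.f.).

Mixed DO = (6.77×8.08 + 0.489×0.833)/(6.77+0.489) = 55.11/7.259 = 7.592 mg/L.
Mixed L₀ = (6.77×2.47 + 0.489×141)/(7.259) = 85.67/7.259 = 11.80 mg/L.
Initial deficit D₀ = C_s − DO₀ = 9.52 − 7.592 = 1.928 mg/L.
D(1.14) = [0.194×11.80/(0.967−0.194)](e^(−0.194×1.14) − e^(−0.967×1.14)) + 1.928 e^(−0.967×1.14)
= 2.962 × (0.8016 − 0.3321) + 1.928 × 0.3321 = 2.031 mg/L.
DO = 9.52 − 2.031 = 7.489 mg/L.

DO ≈ 7.49 mg/L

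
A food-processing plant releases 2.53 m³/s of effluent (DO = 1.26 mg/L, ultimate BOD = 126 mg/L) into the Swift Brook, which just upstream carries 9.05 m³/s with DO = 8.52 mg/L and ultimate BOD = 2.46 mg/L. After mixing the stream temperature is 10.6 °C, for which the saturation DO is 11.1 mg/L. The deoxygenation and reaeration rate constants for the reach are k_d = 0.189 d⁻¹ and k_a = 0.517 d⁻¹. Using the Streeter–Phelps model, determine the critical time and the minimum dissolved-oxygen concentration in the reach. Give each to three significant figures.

t_c ≈ 2.21 d; minimum DO ≈ 4.01 mg/L

Mixed DO = (9.05×8.52 + 2.53×1.26)/(9.05+2.53) = 80.29/11.58 = 6.934 mg/L.
Mixed L₀ = (9.05×2.46 + 2.53×126)/(11.58) = 341.0/11.58 = 29.45 mg/L.
Initial deficit D₀ = C_s − DO₀ = 11.1 − 6.934 = 4.166 mg/L.
t_c = (1/0.3280) ln[(0.517/0.189)(1 − 4.166×0.3280/(0.189×29.45))] = 3.049 × ln(2.064) = 2.209 d.
D_c = (0.189/0.517) × 29.45 × e^(−0.189×2.209) = 0.3656 × 29.45 × 0.6587 = 7.092 mg/L.
Minimum DO = 11.1 − 7.092 = 4.008 mg/L.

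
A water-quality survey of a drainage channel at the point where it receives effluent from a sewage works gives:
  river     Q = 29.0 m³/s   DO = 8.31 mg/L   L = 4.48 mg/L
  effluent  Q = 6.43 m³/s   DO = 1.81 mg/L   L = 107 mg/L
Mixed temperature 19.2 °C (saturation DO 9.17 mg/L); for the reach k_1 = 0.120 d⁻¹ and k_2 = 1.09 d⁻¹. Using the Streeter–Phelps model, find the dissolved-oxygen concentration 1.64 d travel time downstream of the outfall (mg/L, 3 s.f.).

DO ≈ 6.96 mg/L

Mixed DO = (29.0×8.31 + 6.43×1.81)/(29.0+6.43) = 252.6/35.43 = 7.130 mg/L.
Mixed L₀ = (29.0×4.48 + 6.43×107)/(35.43) = 817.9/35.43 = 23.09 mg/L.
Initial deficit D₀ = C_s − DO₀ = 9.17 − 7.130 = 2.040 mg/L.
D(1.64) = [0.120×23.09/(1.09−0.120)](e^(−0.120×1.64) − e^(−1.09×1.64)) + 2.040 e^(−1.09×1.64)
= 2.856 × (0.8214 − 0.1674) + 2.040 × 0.1674 = 2.209 mg/L.
DO = 9.17 − 2.209 = 6.961 mg/L.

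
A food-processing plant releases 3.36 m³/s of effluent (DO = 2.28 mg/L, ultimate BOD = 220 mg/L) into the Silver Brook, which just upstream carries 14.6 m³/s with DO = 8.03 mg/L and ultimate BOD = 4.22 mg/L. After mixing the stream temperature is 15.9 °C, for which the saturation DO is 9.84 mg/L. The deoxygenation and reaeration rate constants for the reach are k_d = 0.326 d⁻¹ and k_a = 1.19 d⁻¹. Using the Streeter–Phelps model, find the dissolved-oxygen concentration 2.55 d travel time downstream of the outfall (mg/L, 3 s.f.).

DO ≈ 3.18 mg/L

Mixed DO = (14.6×8.03 + 3.36×2.28)/(14.6+3.36) = 124.9/17.96 = 6.954 mg/L.
Mixed L₀ = (14.6×4.22 + 3.36×220)/(17.96) = 800.8/17.96 = 44.59 mg/L.
Initial deficit D₀ = C_s − DO₀ = 9.84 − 6.954 = 2.886 mg/L.
D(2.55) = [0.326×44.59/(1.19−0.326)](e^(−0.326×2.55) − e^(−1.19×2.55)) + 2.886 e^(−1.19×2.55)
= 16.82 × (0.4355 − 0.04810) + 2.886 × 0.04810 = 6.656 mg/L.
DO = 9.84 − 6.656 = 3.184 mg/L.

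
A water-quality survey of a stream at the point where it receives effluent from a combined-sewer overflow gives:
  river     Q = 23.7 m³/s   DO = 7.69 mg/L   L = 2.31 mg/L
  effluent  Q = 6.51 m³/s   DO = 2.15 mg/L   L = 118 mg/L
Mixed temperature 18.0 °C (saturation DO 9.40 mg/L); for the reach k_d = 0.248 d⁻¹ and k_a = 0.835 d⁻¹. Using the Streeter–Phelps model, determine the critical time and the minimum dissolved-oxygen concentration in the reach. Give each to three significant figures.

Mixed DO = (23.7×7.69 + 6.51×2.15)/(23.7+6.51) = 196.2/30.21 = 6.496 mg/L.
Mixed L₀ = (23.7×2.31 + 6.51×118)/(30.21) = 822.9/30.21 = 27.24 mg/L.
Initial deficit D₀ = C_s − DO₀ = 9.40 − 6.496 = 2.904 mg/L.
t_c = (1/0.5870) ln[(0.835/0.248)(1 − 2.904×0.5870/(0.248×27.24))] = 1.704 × ln(2.517) = 1.573 d.
D_c = (0.248/0.835) × 27.24 × e^(−0.248×1.573) = 0.2970 × 27.24 × 0.6770 = 5.477 mg/L.
Minimum DO = 9.40 − 5.477 = 3.923 mg/L.

t_c ≈ 1.57 d; minimum DO ≈ 3.92 mg/L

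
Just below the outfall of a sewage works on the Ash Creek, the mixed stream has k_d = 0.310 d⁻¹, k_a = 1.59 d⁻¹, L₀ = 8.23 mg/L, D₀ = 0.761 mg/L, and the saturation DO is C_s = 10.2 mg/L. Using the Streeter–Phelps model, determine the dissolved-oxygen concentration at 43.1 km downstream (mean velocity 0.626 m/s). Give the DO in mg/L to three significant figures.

DO ≈ 8.99 mg/L

Travel time t = x/v = 43.1 km / (0.626 m/s) = 43100 m / 0.626 m/s = 68850 s = 0.7969 d.
k_d L₀/(k_a−k_d) = 0.310×8.23/(1.59−0.310) = 2.551/1.280 = 1.993 mg/L.
e^(−k_d t) = e^(−0.310×0.7969) = 0.7811; e^(−k_a t) = e^(−1.59×0.7969) = 0.2817.
D = 1.993 × (0.7811 − 0.2817) + 0.761 × 0.2817 = 0.9955 + 0.2143 = 1.210 mg/L.
DO = C_s − D = 10.2 − 1.210 = 8.990 mg/L.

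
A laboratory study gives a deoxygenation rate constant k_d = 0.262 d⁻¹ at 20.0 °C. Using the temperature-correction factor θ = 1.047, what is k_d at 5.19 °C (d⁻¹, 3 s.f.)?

k_d ≈ 0.133 d⁻¹

k_d(T₂) = k_d(T₁) · θ^(T₂−T₁) = 0.262 × 1.047^(5.19−20.0)
= 0.262 × 1.047^-14.8 = 0.262 × 0.5065 = 0.1327 d⁻¹.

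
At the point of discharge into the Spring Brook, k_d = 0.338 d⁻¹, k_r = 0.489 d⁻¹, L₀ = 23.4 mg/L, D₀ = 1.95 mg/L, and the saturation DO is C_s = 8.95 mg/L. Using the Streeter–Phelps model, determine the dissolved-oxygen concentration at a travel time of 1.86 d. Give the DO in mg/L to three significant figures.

k_d L₀/(k_r−k_d) = 0.338×23.4/(0.489−0.338) = 7.909/0.1510 = 52.38 mg/L.
e^(−k_d t) = e^(−0.338×1.860) = 0.5333; e^(−k_r t) = e^(−0.489×1.860) = 0.4027.
D = 52.38 × (0.5333 − 0.4027) + 1.95 × 0.4027 = 6.840 + 0.7853 = 7.625 mg/L.
DO = C_s − D = 8.95 − 7.625 = 1.325 mg/L.

DO ≈ 1.32 mg/L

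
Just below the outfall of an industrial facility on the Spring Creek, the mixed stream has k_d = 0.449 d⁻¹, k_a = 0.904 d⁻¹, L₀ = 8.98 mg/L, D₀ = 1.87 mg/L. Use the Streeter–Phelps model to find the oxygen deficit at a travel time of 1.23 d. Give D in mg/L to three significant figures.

k_d L₀/(k_a−k_d) = 0.449×8.98/(0.904−0.449) = 4.032/0.4550 = 8.862 mg/L.
e^(−k_d t) = e^(−0.449×1.230) = 0.5756; e^(−k_a t) = e^(−0.904×1.230) = 0.3289.
D = 8.862 × (0.5756 − 0.3289) + 1.87 × 0.3289 = 2.186 + 0.6151 = 2.801 mg/L.

D ≈ 2.80 mg/L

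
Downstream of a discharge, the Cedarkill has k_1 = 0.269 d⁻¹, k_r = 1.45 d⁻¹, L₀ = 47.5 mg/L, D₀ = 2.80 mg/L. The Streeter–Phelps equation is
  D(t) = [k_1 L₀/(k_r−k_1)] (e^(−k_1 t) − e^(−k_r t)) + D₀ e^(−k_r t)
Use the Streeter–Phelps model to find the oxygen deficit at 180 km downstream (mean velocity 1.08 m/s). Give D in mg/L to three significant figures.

D ≈ 5.95 mg/L

Travel time t = x/v = 180 km / (1.08 m/s) = 180000 m / 1.08 m/s = 166700 s = 1.929 d.
k_1 L₀/(k_r−k_1) = 0.269×47.5/(1.45−0.269) = 12.78/1.181 = 10.82 mg/L.
e^(−k_1 t) = e^(−0.269×1.929) = 0.5952; e^(−k_r t) = e^(−1.45×1.929) = 0.06099.
D = 10.82 × (0.5952 − 0.06099) + 2.80 × 0.06099 = 5.779 + 0.1708 = 5.950 mg/L.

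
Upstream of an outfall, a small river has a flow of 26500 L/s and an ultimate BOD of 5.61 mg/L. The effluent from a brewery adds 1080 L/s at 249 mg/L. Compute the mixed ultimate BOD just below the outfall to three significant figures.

15.1 mg/L

Flow-weighted mixing: C = (Q_r C_r + Q_w C_w)/(Q_r + Q_w)
= (26500×5.61 + 1080×249)/(26500 + 1080) = 417600/27580 = 15.14 mg/L.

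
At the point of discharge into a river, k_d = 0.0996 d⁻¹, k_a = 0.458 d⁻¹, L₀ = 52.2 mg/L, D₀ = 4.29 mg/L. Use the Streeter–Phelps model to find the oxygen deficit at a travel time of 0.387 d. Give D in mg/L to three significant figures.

k_d L₀/(k_a−k_d) = 0.0996×52.2/(0.458−0.0996) = 5.199/0.3584 = 14.51 mg/L.
e^(−k_d t) = e^(−0.0996×0.3870) = 0.9622; e^(−k_a t) = e^(−0.458×0.3870) = 0.8376.
D = 14.51 × (0.9622 − 0.8376) + 4.29 × 0.8376 = 1.808 + 3.593 = 5.401 mg/L.

D ≈ 5.40 mg/L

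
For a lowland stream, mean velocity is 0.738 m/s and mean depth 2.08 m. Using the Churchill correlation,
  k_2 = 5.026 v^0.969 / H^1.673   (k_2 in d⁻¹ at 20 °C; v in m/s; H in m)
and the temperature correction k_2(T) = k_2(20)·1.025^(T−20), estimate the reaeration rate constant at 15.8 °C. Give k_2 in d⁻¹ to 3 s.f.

k_2 ≈ 0.991 d⁻¹

k_2(20) = 5.026 × 0.738^0.969 / 2.08^1.673 = 5.026 × 0.7450 / 3.405 = 1.100 d⁻¹.
k_2(15.8) = 1.100 × 1.025^(15.8−20) = 1.100 × 0.9015 = 0.9913 d⁻¹.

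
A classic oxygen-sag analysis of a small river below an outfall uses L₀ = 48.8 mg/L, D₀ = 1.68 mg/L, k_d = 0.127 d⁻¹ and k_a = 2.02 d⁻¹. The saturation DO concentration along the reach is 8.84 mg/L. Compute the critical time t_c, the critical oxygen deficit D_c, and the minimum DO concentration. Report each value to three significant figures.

t_c ≈ 1.08 d; D_c ≈ 2.67 mg/L; min DO ≈ 6.17 mg/L

At the critical point dD/dt = 0, so k_d L₀ e^(−k_d t) = k_a D. Substituting D(t) from the Streeter–Phelps equation and solving for t gives
t_c = ln[(k_a/k_d)(1 − D₀(k_a−k_d)/(k_d L₀))] / (k_a−k_d).
Here k_a−k_d = 1.893 d⁻¹ and 1 − D₀(k_a−k_d)/(k_d L₀) = 1 − 1.68×1.893/(0.127×48.8) = 0.4869, so
t_c = ln(15.91 × 0.4869) / 1.893 = 2.047 / 1.893 = 1.081 d.
L(t_c) = L₀ e^(−k_d t_c) = 48.8 × 0.8717 = 42.54 mg/L, and at the critical point k_a D_c = k_d L, so D_c = (0.127/2.02) × 42.54 = 2.674 mg/L.
Minimum DO = C_s − D_c = 8.84 − 2.674 = 6.166 mg/L.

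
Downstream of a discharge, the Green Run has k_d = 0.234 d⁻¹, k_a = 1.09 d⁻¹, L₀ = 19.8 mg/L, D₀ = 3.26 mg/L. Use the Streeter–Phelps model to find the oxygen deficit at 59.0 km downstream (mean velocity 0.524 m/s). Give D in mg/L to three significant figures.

Travel time t = x/v = 59.0 km / (0.524 m/s) = 59000 m / 0.524 m/s = 112600 s = 1.303 d.
k_d L₀/(k_a−k_d) = 0.234×19.8/(1.09−0.234) = 4.633/0.8560 = 5.413 mg/L.
e^(−k_d t) = e^(−0.234×1.303) = 0.7372; e^(−k_a t) = e^(−1.09×1.303) = 0.2416.
D = 5.413 × (0.7372 − 0.2416) + 3.26 × 0.2416 = 2.682 + 0.7876 = 3.470 mg/L.

D ≈ 3.47 mg/L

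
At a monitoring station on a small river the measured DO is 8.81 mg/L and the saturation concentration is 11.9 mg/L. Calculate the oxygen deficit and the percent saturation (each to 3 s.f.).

D = C_s − C = 11.9 − 8.81 = 3.09 mg/L.
% saturation = 8.81/11.9 × 100 = 74.0 %.

D ≈ 3.09 mg/L; 74.0 % saturation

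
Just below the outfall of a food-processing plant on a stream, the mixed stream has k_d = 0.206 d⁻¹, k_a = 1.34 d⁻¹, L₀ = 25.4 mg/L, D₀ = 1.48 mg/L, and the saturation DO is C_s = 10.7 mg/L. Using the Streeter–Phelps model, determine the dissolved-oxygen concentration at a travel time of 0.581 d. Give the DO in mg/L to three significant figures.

DO ≈ 8.05 mg/L

k_d L₀/(k_a−k_d) = 0.206×25.4/(1.34−0.206) = 5.232/1.134 = 4.614 mg/L.
e^(−k_d t) = e^(−0.206×0.5810) = 0.8872; e^(−k_a t) = e^(−1.34×0.5810) = 0.4591.
D = 4.614 × (0.8872 − 0.4591) + 1.48 × 0.4591 = 1.975 + 0.6794 = 2.655 mg/L.
DO = C_s − D = 10.7 − 2.655 = 8.045 mg/L.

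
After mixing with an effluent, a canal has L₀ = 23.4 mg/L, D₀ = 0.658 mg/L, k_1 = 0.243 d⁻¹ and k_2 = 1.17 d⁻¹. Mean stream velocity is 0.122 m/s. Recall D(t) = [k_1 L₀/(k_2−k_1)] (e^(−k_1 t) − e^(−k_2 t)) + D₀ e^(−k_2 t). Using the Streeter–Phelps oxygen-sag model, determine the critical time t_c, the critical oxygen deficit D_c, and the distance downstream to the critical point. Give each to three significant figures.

t_c ≈ 1.57 d; D_c ≈ 3.32 mg/L; x_c ≈ 16.6 km

t_c = [1/(k_2−k_1)] ln[(k_2/k_1)(1 − D₀(k_2−k_1)/(k_1 L₀))]
= [1/(1.17−0.243)] ln[(1.17/0.243)(1 − 0.658×0.9270/(0.243×23.4))]
= (1/0.9270) ln[4.815 × 0.8927] = 1.079 × ln(4.298) = 1.079 × 1.458 = 1.573 d.
L(t_c) = L₀ e^(−k_1 t_c) = 23.4 × 0.6823 = 15.97 mg/L, and at the critical point k_2 D_c = k_1 L, so D_c = (0.243/1.17) × 15.97 = 3.316 mg/L.
x_c = v t_c = 0.122 m/s × 1.573 d × 86400 s/d = 16580 m ≈ 16.6 km.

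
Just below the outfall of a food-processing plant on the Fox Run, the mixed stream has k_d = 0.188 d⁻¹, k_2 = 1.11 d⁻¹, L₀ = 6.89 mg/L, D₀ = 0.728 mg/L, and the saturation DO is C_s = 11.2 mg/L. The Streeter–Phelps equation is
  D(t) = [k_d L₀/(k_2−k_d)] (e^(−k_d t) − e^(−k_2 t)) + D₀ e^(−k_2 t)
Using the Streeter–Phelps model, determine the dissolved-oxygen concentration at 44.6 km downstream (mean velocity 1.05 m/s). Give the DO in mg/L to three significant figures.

DO ≈ 10.3 mg/L

Travel time t = x/v = 44.6 km / (1.05 m/s) = 44600 m / 1.05 m/s = 42480 s = 0.4916 d.
k_d L₀/(k_2−k_d) = 0.188×6.89/(1.11−0.188) = 1.295/0.9220 = 1.405 mg/L.
e^(−k_d t) = e^(−0.188×0.4916) = 0.9117; e^(−k_2 t) = e^(−1.11×0.4916) = 0.5794.
D = 1.405 × (0.9117 − 0.5794) + 0.728 × 0.5794 = 0.4668 + 0.4218 = 0.8887 mg/L.
DO = C_s − D = 11.2 − 0.8887 = 10.31 mg/L.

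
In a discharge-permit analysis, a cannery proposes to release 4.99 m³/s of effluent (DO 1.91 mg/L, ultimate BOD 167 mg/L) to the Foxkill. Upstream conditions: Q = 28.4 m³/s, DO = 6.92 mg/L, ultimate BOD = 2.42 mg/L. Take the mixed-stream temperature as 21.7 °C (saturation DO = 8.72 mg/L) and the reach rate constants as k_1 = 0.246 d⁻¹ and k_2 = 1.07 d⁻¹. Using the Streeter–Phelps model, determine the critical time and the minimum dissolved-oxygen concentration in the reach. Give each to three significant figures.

Mixed DO = (28.4×6.92 + 4.99×1.91)/(28.4+4.99) = 206.1/33.39 = 6.171 mg/L.
Mixed L₀ = (28.4×2.42 + 4.99×167)/(33.39) = 902.1/33.39 = 27.02 mg/L.
Initial deficit D₀ = C_s − DO₀ = 8.72 − 6.171 = 2.549 mg/L.
t_c = (1/0.8240) ln[(1.07/0.246)(1 − 2.549×0.8240/(0.246×27.02))] = 1.214 × ln(2.975) = 1.323 d.
D_c = (0.246/1.07) × 27.02 × e^(−0.246×1.323) = 0.2299 × 27.02 × 0.7222 = 4.485 mg/L.
Minimum DO = 8.72 − 4.485 = 4.235 mg/L.

t_c ≈ 1.32 d; minimum DO ≈ 4.23 mg/L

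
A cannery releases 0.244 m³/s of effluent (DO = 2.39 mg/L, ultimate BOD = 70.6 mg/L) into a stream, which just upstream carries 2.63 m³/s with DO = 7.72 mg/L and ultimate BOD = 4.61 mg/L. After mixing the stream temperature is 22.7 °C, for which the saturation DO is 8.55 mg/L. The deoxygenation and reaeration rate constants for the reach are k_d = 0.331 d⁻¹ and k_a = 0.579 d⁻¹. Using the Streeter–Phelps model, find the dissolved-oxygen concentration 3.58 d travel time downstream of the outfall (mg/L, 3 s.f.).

Mixed DO = (2.63×7.72 + 0.244×2.39)/(2.63+0.244) = 20.89/2.874 = 7.267 mg/L.
Mixed L₀ = (2.63×4.61 + 0.244×70.6)/(2.874) = 29.35/2.874 = 10.21 mg/L.
Initial deficit D₀ = C_s − DO₀ = 8.55 − 7.267 = 1.283 mg/L.
D(3.58) = [0.331×10.21/(0.579−0.331)](e^(−0.331×3.58) − e^(−0.579×3.58)) + 1.283 e^(−0.579×3.58)
= 13.63 × (0.3058 − 0.1258) + 1.283 × 0.1258 = 2.614 mg/L.
DO = 8.55 − 2.614 = 5.936 mg/L.

DO ≈ 5.94 mg/L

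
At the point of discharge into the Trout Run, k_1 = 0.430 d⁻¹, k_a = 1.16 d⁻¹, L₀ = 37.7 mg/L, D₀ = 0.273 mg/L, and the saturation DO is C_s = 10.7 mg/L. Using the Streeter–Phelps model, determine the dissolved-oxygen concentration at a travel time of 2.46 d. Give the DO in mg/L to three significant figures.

DO ≈ 4.25 mg/L

k_1 L₀/(k_a−k_1) = 0.430×37.7/(1.16−0.430) = 16.21/0.7300 = 22.21 mg/L.
e^(−k_1 t) = e^(−0.430×2.460) = 0.3472; e^(−k_a t) = e^(−1.16×2.460) = 0.05764.
D = 22.21 × (0.3472 − 0.05764) + 0.273 × 0.05764 = 6.431 + 0.01573 = 6.446 mg/L.
DO = C_s − D = 10.7 − 6.446 = 4.254 mg/L.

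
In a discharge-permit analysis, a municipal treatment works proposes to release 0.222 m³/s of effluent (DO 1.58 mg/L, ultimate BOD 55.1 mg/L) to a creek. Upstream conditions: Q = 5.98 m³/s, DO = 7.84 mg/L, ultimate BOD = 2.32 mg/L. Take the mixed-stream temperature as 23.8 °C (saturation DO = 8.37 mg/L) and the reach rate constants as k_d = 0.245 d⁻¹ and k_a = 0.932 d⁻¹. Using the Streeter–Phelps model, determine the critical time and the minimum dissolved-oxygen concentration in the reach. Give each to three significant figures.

Mixed DO = (5.98×7.84 + 0.222×1.58)/(5.98+0.222) = 47.23/6.202 = 7.616 mg/L.
Mixed L₀ = (5.98×2.32 + 0.222×55.1)/(6.202) = 26.11/6.202 = 4.209 mg/L.
Initial deficit D₀ = C_s − DO₀ = 8.37 − 7.616 = 0.7541 mg/L.
t_c = (1/0.6870) ln[(0.932/0.245)(1 − 0.7541×0.6870/(0.245×4.209))] = 1.456 × ln(1.893) = 0.9290 d.
D_c = (0.245/0.932) × 4.209 × e^(−0.245×0.9290) = 0.2629 × 4.209 × 0.7964 = 0.8813 mg/L.
Minimum DO = 8.37 − 0.8813 = 7.489 mg/L.

t_c ≈ 0.929 d; minimum DO ≈ 7.49 mg/L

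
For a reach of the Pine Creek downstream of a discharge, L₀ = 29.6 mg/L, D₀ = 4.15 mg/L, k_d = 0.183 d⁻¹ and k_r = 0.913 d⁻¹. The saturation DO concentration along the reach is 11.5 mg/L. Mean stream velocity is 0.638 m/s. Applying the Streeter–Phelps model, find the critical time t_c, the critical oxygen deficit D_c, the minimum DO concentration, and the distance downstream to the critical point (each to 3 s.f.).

With k_r/k_d = 4.989 and 1 − D₀(k_r−k_d)/(k_d L₀) = 0.4407,
t_c = ln(4.989 × 0.4407) / (0.913 − 0.183) = ln(2.199) / 0.7300 = 0.7879/0.7300 = 1.079 d.
L(t_c) = L₀ e^(−k_d t_c) = 29.6 × 0.8208 = 24.29 mg/L, and at the critical point k_r D_c = k_d L, so D_c = (0.183/0.913) × 24.29 = 4.870 mg/L.
Minimum DO = C_s − D_c = 11.5 − 4.870 = 6.630 mg/L.
x_c = v t_c = 0.638 m/s × 1.079 d × 86400 s/d = 59500 m ≈ 59.5 km.

t_c ≈ 1.08 d; D_c ≈ 4.87 mg/L; min DO ≈ 6.63 mg/L; x_c ≈ 59.5 km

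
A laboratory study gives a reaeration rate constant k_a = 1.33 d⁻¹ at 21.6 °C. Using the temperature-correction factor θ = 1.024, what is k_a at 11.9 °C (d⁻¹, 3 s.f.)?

k_a ≈ 1.06 d⁻¹

k_a(T₂) = k_a(T₁) · θ^(T₂−T₁) = 1.33 × 1.024^(11.9−21.6)
= 1.33 × 1.024^-9.70 = 1.33 × 0.7945 = 1.057 d⁻¹.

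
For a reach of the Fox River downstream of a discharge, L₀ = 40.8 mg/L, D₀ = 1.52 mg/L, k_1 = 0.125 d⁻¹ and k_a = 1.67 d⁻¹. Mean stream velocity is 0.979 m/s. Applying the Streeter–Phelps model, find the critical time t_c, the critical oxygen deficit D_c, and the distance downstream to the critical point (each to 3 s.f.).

t_c = [1/(k_a−k_1)] ln[(k_a/k_1)(1 − D₀(k_a−k_1)/(k_1 L₀))]
= [1/(1.67−0.125)] ln[(1.67/0.125)(1 − 1.52×1.545/(0.125×40.8))]
= (1/1.545) ln[13.36 × 0.5395] = 0.6472 × ln(7.208) = 0.6472 × 1.975 = 1.278 d.
D_c = (k_1/k_a) L₀ e^(−k_1 t_c) = (0.125/1.67) × 40.8 × e^(−0.125×1.278) = 0.07485 × 40.8 × 0.8523 = 2.603 mg/L.
x_c = v t_c = 0.979 m/s × 1.278 d × 86400 s/d = 108100 m ≈ 108 km.

t_c ≈ 1.28 d; D_c ≈ 2.60 mg/L; x_c ≈ 108 km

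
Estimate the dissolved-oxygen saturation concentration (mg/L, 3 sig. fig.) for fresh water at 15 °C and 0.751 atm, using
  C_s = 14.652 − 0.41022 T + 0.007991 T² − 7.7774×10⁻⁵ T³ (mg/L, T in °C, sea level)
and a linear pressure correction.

At sea level: C_s = 14.652 − 0.41022×15 + 0.007991×15² − 7.7774×10⁻⁵×15³ = 10.03 mg/L.
Pressure correction: C_s' = 10.03 × 0.751 = 7.536 mg/L.

C_s ≈ 7.54 mg/L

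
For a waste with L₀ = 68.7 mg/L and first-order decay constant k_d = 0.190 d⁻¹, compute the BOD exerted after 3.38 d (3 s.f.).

y ≈ 32.6 mg/L

y_t = L₀(1 − e^(−k_d t)) = 68.7 × (1 − e^(−0.190×3.38))
= 68.7 × (1 − 0.5261) = 68.7 × 0.4739 = 32.55 mg/L.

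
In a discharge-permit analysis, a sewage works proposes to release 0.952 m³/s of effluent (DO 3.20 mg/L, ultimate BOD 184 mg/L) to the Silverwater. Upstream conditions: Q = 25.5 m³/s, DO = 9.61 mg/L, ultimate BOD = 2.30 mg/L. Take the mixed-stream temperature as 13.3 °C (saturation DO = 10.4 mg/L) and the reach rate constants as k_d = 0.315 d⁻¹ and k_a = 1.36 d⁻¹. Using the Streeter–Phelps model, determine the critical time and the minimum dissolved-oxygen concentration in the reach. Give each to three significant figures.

Mixed DO = (25.5×9.61 + 0.952×3.20)/(25.5+0.952) = 248.1/26.45 = 9.379 mg/L.
Mixed L₀ = (25.5×2.30 + 0.952×184)/(26.45) = 233.8/26.45 = 8.839 mg/L.
Initial deficit D₀ = C_s − DO₀ = 10.4 − 9.379 = 1.021 mg/L.
t_c = (1/1.045) ln[(1.36/0.315)(1 − 1.021×1.045/(0.315×8.839))] = 0.9569 × ln(2.664) = 0.9375 d.
D_c = (0.315/1.36) × 8.839 × e^(−0.315×0.9375) = 0.2316 × 8.839 × 0.7443 = 1.524 mg/L.
Minimum DO = 10.4 − 1.524 = 8.876 mg/L.

t_c ≈ 0.937 d; minimum DO ≈ 8.88 mg/L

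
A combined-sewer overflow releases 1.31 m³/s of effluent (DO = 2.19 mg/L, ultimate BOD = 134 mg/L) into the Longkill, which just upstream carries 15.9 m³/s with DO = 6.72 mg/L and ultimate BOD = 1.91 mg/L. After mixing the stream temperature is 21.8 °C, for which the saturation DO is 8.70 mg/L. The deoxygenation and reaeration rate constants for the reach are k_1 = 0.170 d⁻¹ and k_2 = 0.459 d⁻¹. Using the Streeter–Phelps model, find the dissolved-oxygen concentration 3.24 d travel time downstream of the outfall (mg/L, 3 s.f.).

DO ≈ 5.71 mg/L

Mixed DO = (15.9×6.72 + 1.31×2.19)/(15.9+1.31) = 109.7/17.21 = 6.375 mg/L.
Mixed L₀ = (15.9×1.91 + 1.31×134)/(17.21) = 205.9/17.21 = 11.96 mg/L.
Initial deficit D₀ = C_s − DO₀ = 8.70 − 6.375 = 2.325 mg/L.
D(3.24) = [0.170×11.96/(0.459−0.170)](e^(−0.170×3.24) − e^(−0.459×3.24)) + 2.325 e^(−0.459×3.24)
= 7.038 × (0.5765 − 0.2260) + 2.325 × 0.2260 = 2.992 mg/L.
DO = 8.70 − 2.992 = 5.708 mg/L.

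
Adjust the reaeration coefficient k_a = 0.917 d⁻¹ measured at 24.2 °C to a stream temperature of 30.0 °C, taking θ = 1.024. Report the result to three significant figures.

k_a ≈ 1.05 d⁻¹

k_a(T₂) = k_a(T₁) · θ^(T₂−T₁) = 0.917 × 1.024^(30.0−24.2)
= 0.917 × 1.024^5.80 = 0.917 × 1.147 = 1.052 d⁻¹.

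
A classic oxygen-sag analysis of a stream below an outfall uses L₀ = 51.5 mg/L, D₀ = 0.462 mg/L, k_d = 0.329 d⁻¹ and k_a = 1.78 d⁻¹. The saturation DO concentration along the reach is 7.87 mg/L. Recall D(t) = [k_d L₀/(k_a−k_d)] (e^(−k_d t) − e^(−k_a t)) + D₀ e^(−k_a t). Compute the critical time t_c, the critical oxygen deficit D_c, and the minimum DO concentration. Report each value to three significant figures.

t_c = [1/(k_a−k_d)] ln[(k_a/k_d)(1 − D₀(k_a−k_d)/(k_d L₀))]
= [1/(1.78−0.329)] ln[(1.78/0.329)(1 − 0.462×1.451/(0.329×51.5))]
= (1/1.451) ln[5.410 × 0.9604] = 0.6892 × ln(5.196) = 0.6892 × 1.648 = 1.136 d.
D_c = (k_d/k_a) L₀ e^(−k_d t_c) = (0.329/1.78) × 51.5 × e^(−0.329×1.136) = 0.1848 × 51.5 × 0.6882 = 6.551 mg/L.
Minimum DO = C_s − D_c = 7.87 − 6.551 = 1.319 mg/L.

t_c ≈ 1.14 d; D_c ≈ 6.55 mg/L; min DO ≈ 1.32 mg/L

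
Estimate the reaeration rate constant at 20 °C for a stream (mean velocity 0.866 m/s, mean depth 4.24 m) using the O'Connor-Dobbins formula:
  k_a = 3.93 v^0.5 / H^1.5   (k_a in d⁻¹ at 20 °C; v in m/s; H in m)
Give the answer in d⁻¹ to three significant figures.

k_a ≈ 0.419 d⁻¹

k_a = 3.93 × 0.866^0.5 / 4.24^1.5 = 3.93 × 0.9306 / 8.731 = 0.4189 d⁻¹.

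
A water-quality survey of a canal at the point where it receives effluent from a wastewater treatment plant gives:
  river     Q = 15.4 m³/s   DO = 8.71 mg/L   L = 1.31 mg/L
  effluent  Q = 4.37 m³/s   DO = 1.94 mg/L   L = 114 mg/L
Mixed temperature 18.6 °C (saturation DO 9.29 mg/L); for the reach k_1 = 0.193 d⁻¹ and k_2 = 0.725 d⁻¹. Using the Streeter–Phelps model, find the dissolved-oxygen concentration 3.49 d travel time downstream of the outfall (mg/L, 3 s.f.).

Mixed DO = (15.4×8.71 + 4.37×1.94)/(15.4+4.37) = 142.6/19.77 = 7.214 mg/L.
Mixed L₀ = (15.4×1.31 + 4.37×114)/(19.77) = 518.4/19.77 = 26.22 mg/L.
Initial deficit D₀ = C_s − DO₀ = 9.29 − 7.214 = 2.076 mg/L.
D(3.49) = [0.193×26.22/(0.725−0.193)](e^(−0.193×3.49) − e^(−0.725×3.49)) + 2.076 e^(−0.725×3.49)
= 9.512 × (0.5099 − 0.07964) + 2.076 × 0.07964 = 4.258 mg/L.
DO = 9.29 − 4.258 = 5.032 mg/L.

DO ≈ 5.03 mg/L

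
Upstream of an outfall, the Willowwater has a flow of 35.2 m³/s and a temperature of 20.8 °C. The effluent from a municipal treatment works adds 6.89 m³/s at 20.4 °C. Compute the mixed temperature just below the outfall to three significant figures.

Flow-weighted mixing: C = (Q_r C_r + Q_w C_w)/(Q_r + Q_w)
= (35.2×20.8 + 6.89×20.4)/(35.2 + 6.89) = 872.7/42.09 = 20.73 °C.

20.7 °C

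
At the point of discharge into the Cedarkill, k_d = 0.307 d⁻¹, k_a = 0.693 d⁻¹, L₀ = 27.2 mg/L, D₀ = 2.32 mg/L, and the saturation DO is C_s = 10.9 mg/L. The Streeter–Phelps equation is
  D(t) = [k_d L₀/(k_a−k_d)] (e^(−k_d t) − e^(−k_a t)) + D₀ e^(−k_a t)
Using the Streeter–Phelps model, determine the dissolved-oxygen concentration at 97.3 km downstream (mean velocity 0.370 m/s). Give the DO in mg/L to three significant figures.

DO ≈ 4.75 mg/L

Travel time t = x/v = 97.3 km / (0.370 m/s) = 97300 m / 0.370 m/s = 263000 s = 3.044 d.
k_d L₀/(k_a−k_d) = 0.307×27.2/(0.693−0.307) = 8.350/0.3860 = 21.63 mg/L.
e^(−k_d t) = e^(−0.307×3.044) = 0.3928; e^(−k_a t) = e^(−0.693×3.044) = 0.1213.
D = 21.63 × (0.3928 − 0.1213) + 2.32 × 0.1213 = 5.873 + 0.2815 = 6.155 mg/L.
DO = C_s − D = 10.9 − 6.155 = 4.745 mg/L.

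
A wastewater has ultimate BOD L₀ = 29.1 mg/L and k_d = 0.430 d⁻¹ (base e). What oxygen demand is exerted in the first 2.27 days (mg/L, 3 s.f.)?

y ≈ 18.1 mg/L

y_t = L₀(1 − e^(−k_d t)) = 29.1 × (1 − e^(−0.430×2.27))
= 29.1 × (1 − 0.3768) = 29.1 × 0.6232 = 18.14 mg/L.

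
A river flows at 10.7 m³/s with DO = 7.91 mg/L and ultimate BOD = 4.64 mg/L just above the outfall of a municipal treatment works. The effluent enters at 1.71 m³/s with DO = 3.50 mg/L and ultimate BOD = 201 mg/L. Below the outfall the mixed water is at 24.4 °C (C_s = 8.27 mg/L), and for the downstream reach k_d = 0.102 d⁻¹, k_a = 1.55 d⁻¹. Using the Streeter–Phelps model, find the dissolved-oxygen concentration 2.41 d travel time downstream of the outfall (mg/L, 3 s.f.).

DO ≈ 6.55 mg/L

Mixed DO = (10.7×7.91 + 1.71×3.50)/(10.7+1.71) = 90.62/12.41 = 7.302 mg/L.
Mixed L₀ = (10.7×4.64 + 1.71×201)/(12.41) = 393.4/12.41 = 31.70 mg/L.
Initial deficit D₀ = C_s − DO₀ = 8.27 − 7.302 = 0.9677 mg/L.
D(2.41) = [0.102×31.70/(1.55−0.102)](e^(−0.102×2.41) − e^(−1.55×2.41)) + 0.9677 e^(−1.55×2.41)
= 2.233 × (0.7821 − 0.02386) + 0.9677 × 0.02386 = 1.716 mg/L.
DO = 8.27 − 1.716 = 6.554 mg/L.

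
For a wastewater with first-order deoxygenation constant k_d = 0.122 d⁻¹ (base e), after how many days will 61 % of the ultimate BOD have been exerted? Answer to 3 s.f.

y/L₀ = 1 − e^(−k_d t) = 0.61 ⇒ e^(−k_d t) = 0.390
t = −ln(0.390) / 0.122 = 0.9416 / 0.122 = 7.718 d.

t ≈ 7.72 d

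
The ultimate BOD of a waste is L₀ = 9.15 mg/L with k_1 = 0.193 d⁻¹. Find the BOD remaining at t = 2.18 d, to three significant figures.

L_t = L₀ e^(−k_1 t) = 9.15 × e^(−0.193×2.18) = 9.15 × 0.6566 = 6.008 mg/L.

L ≈ 6.01 mg/L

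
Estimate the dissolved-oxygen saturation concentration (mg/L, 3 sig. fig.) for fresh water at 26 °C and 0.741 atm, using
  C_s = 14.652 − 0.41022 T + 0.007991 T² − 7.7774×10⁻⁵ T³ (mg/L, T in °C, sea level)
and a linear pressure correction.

C_s ≈ 5.94 mg/L

At sea level: C_s = 14.652 − 0.41022×26 + 0.007991×26² − 7.7774×10⁻⁵×26³ = 8.021 mg/L.
Pressure correction: C_s' = 8.021 × 0.741 = 5.944 mg/L.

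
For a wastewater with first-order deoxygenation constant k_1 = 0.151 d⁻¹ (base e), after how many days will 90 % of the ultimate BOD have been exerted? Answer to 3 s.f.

t ≈ 15.2 d

y/L₀ = 1 − e^(−k_1 t) = 0.90 ⇒ e^(−k_1 t) = 0.100
t = −ln(0.100) / 0.151 = 2.303 / 0.151 = 15.25 d.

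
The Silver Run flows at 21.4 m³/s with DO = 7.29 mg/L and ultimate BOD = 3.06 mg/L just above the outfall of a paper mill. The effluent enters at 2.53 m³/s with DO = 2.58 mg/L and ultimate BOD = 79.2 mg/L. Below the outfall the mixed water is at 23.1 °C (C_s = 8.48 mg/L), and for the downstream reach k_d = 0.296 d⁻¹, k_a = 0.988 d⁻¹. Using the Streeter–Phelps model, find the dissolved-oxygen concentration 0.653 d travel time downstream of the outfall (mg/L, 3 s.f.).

DO ≈ 6.17 mg/L

Mixed DO = (21.4×7.29 + 2.53×2.58)/(21.4+2.53) = 162.5/23.93 = 6.792 mg/L.
Mixed L₀ = (21.4×3.06 + 2.53×79.2)/(23.93) = 265.9/23.93 = 11.11 mg/L.
Initial deficit D₀ = C_s − DO₀ = 8.48 − 6.792 = 1.688 mg/L.
D(0.653) = [0.296×11.11/(0.988−0.296)](e^(−0.296×0.653) − e^(−0.988×0.653)) + 1.688 e^(−0.988×0.653)
= 4.752 × (0.8242 − 0.5246) + 1.688 × 0.5246 = 2.310 mg/L.
DO = 8.48 − 2.310 = 6.170 mg/L.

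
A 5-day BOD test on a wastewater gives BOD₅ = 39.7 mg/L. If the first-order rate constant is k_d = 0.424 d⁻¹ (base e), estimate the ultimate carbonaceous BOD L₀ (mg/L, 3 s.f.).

L₀ ≈ 45.1 mg/L

BOD₅ = L₀(1 − e^(−5k_d)) ⇒ L₀ = BOD₅ / (1 − e^(−5×0.424))
= 39.7 / (1 − 0.1200) = 39.7 / 0.8800 = 45.12 mg/L.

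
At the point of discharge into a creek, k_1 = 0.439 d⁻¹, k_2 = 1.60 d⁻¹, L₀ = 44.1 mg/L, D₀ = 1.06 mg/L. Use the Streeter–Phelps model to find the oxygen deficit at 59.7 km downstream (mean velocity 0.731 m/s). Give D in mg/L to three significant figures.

D ≈ 7.57 mg/L

Travel time t = x/v = 59.7 km / (0.731 m/s) = 59700 m / 0.731 m/s = 81670 s = 0.9452 d.
k_1 L₀/(k_2−k_1) = 0.439×44.1/(1.60−0.439) = 19.36/1.161 = 16.68 mg/L.
e^(−k_1 t) = e^(−0.439×0.9452) = 0.6604; e^(−k_2 t) = e^(−1.60×0.9452) = 0.2204.
D = 16.68 × (0.6604 − 0.2204) + 1.06 × 0.2204 = 7.337 + 0.2336 = 7.570 mg/L.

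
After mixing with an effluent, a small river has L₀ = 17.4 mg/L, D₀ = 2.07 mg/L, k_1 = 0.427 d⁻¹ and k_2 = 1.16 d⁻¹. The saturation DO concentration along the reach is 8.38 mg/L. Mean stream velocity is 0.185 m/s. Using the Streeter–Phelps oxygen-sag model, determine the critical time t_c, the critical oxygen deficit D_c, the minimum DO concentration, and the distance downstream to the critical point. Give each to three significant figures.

With k_2/k_1 = 2.717 and 1 − D₀(k_2−k_1)/(k_1 L₀) = 0.7958,
t_c = ln(2.717 × 0.7958) / (1.16 − 0.427) = ln(2.162) / 0.7330 = 0.7710/0.7330 = 1.052 d.
D_c = (k_1/k_2) L₀ e^(−k_1 t_c) = (0.427/1.16) × 17.4 × e^(−0.427×1.052) = 0.3681 × 17.4 × 0.6382 = 4.088 mg/L.
Minimum DO = C_s − D_c = 8.38 − 4.088 = 4.292 mg/L.
x_c = v t_c = 0.185 m/s × 1.052 d × 86400 s/d = 16810 m ≈ 16.8 km.

t_c ≈ 1.05 d; D_c ≈ 4.09 mg/L; min DO ≈ 4.29 mg/L; x_c ≈ 16.8 km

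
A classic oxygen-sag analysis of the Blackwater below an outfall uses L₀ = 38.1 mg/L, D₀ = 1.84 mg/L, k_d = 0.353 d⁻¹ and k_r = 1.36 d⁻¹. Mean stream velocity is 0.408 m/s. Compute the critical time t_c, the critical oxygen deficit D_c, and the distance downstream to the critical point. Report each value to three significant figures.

At the critical point dD/dt = 0, so k_d L₀ e^(−k_d t) = k_r D. Substituting D(t) from the Streeter–Phelps equation and solving for t gives
t_c = ln[(k_r/k_d)(1 − D₀(k_r−k_d)/(k_d L₀))] / (k_r−k_d).
Here k_r−k_d = 1.007 d⁻¹ and 1 − D₀(k_r−k_d)/(k_d L₀) = 1 − 1.84×1.007/(0.353×38.1) = 0.8622, so
t_c = ln(3.853 × 0.8622) / 1.007 = 1.201 / 1.007 = 1.192 d.
D_c = (k_d/k_r) L₀ e^(−k_d t_c) = (0.353/1.36) × 38.1 × e^(−0.353×1.192) = 0.2596 × 38.1 × 0.6565 = 6.492 mg/L.
x_c = v t_c = 0.408 m/s × 1.192 d × 86400 s/d = 42030 m ≈ 42.0 km.

t_c ≈ 1.19 d; D_c ≈ 6.49 mg/L; x_c ≈ 42.0 km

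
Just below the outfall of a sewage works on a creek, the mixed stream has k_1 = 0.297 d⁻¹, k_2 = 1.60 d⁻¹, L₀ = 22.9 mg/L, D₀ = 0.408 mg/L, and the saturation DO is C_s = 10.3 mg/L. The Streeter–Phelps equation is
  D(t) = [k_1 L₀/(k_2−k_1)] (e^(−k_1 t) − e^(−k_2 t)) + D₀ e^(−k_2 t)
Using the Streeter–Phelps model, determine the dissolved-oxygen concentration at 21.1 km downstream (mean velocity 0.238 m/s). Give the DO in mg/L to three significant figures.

DO ≈ 7.38 mg/L

Travel time t = x/v = 21.1 km / (0.238 m/s) = 21100 m / 0.238 m/s = 88660 s = 1.026 d.
k_1 L₀/(k_2−k_1) = 0.297×22.9/(1.60−0.297) = 6.801/1.303 = 5.220 mg/L.
e^(−k_1 t) = e^(−0.297×1.026) = 0.7373; e^(−k_2 t) = e^(−1.60×1.026) = 0.1936.
D = 5.220 × (0.7373 − 0.1936) + 0.408 × 0.1936 = 2.838 + 0.07900 = 2.917 mg/L.
DO = C_s − D = 10.3 − 2.917 = 7.383 mg/L.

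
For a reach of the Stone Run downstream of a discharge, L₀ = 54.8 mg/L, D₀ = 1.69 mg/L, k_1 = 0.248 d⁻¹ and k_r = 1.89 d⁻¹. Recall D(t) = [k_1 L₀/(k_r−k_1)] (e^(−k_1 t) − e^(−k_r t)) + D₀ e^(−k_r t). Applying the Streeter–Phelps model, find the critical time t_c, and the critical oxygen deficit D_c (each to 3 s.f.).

t_c = [1/(k_r−k_1)] ln[(k_r/k_1)(1 − D₀(k_r−k_1)/(k_1 L₀))]
= [1/(1.89−0.248)] ln[(1.89/0.248)(1 − 1.69×1.642/(0.248×54.8))]
= (1/1.642) ln[7.621 × 0.7958] = 0.6090 × ln(6.065) = 0.6090 × 1.803 = 1.098 d.
L(t_c) = L₀ e^(−k_1 t_c) = 54.8 × 0.7617 = 41.74 mg/L, and at the critical point k_r D_c = k_1 L, so D_c = (0.248/1.89) × 41.74 = 5.477 mg/L.

t_c ≈ 1.10 d; D_c ≈ 5.48 mg/L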